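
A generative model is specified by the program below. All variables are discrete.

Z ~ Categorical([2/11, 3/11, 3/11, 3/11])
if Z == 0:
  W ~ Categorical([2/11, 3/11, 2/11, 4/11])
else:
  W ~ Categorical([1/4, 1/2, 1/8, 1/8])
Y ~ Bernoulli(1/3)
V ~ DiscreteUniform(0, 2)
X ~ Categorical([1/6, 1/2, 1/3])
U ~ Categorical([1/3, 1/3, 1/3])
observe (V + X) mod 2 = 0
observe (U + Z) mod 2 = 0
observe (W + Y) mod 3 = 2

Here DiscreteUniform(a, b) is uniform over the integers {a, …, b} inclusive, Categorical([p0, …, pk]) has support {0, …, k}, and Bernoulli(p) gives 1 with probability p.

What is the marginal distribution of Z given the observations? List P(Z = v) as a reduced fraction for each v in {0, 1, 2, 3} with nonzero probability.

Enumerate traces; 60 have nonzero weight after conditioning:
  (Z=0, W=1, Y=1, V=0, X=0, U=0) weight 1/3267
  (Z=0, W=1, Y=1, V=0, X=0, U=2) weight 1/3267
  (Z=0, W=1, Y=1, V=0, X=2, U=0) weight 2/3267
  (Z=0, W=1, Y=1, V=0, X=2, U=2) weight 2/3267
  (Z=0, W=1, Y=1, V=1, X=1, U=0) weight 1/1089
  (Z=0, W=1, Y=1, V=1, X=1, U=2) weight 1/1089
  (Z=0, W=1, Y=1, V=2, X=0, U=0) weight 1/3267
  (Z=0, W=1, Y=1, V=2, X=0, U=2) weight 1/3267
  (Z=1, W=1, Y=1, V=0, X=0, U=1) weight 1/1188
  (Z=2, W=1, Y=1, V=0, X=0, U=0) weight 1/1188
  … 50 more
Group by Z:
  weight(Z=0) = 14/1089
  weight(Z=1) = 1/88
  weight(Z=2) = 1/44
  weight(Z=3) = 1/88
Total weight = 14/1089 + 1/88 + 1/44 + 1/88 = 127/2178
P(Z=0 | obs) = 14/1089 / 127/2178 = 28/127
P(Z=1 | obs) = 1/88 / 127/2178 = 99/508
P(Z=2 | obs) = 1/44 / 127/2178 = 99/254
P(Z=3 | obs) = 1/88 / 127/2178 = 99/508

P(Z=0) = 28/127, P(Z=1) = 99/508, P(Z=2) = 99/254, P(Z=3) = 99/508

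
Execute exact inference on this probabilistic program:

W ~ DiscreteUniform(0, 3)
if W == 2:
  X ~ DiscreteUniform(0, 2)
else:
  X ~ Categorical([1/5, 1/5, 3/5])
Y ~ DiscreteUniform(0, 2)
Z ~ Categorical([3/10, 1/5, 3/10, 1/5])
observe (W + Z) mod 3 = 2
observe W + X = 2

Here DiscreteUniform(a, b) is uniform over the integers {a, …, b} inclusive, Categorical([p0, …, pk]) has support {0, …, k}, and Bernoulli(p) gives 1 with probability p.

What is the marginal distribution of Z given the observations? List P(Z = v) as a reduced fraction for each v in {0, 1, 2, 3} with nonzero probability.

P(Z=0) = 15/58, P(Z=1) = 3/29, P(Z=2) = 27/58, P(Z=3) = 5/29

Enumerate traces; 12 have nonzero weight after conditioning:
  (W=0, X=2, Y=0, Z=2) weight 3/200
  (W=0, X=2, Y=1, Z=2) weight 3/200
  (W=0, X=2, Y=2, Z=2) weight 3/200
  (W=1, X=1, Y=0, Z=1) weight 1/300
  (W=1, X=1, Y=1, Z=1) weight 1/300
  (W=1, X=1, Y=2, Z=1) weight 1/300
  (W=2, X=0, Y=0, Z=0) weight 1/120
  (W=2, X=0, Y=0, Z=3) weight 1/180
  … 4 more
Group by Z:
  weight(Z=0) = 1/40
  weight(Z=1) = 1/100
  weight(Z=2) = 9/200
  weight(Z=3) = 1/60
Total weight = 1/40 + 1/100 + 9/200 + 1/60 = 29/300
P(Z=0 | obs) = 1/40 / 29/300 = 15/58
P(Z=1 | obs) = 1/100 / 29/300 = 3/29
P(Z=2 | obs) = 9/200 / 29/300 = 27/58
P(Z=3 | obs) = 1/60 / 29/300 = 5/29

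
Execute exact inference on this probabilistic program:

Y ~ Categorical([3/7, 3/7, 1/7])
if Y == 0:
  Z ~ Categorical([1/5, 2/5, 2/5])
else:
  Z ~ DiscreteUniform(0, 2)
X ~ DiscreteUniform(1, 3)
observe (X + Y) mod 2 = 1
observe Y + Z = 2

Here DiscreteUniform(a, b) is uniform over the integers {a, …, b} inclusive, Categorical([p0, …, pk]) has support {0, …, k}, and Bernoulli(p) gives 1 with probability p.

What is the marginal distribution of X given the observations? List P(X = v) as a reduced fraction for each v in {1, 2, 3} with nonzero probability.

P(X=1) = 23/61, P(X=2) = 15/61, P(X=3) = 23/61

Enumerate traces; 5 have nonzero weight after conditioning:
  (Y=0, Z=2, X=1) weight 2/35
  (Y=0, Z=2, X=3) weight 2/35
  (Y=1, Z=1, X=2) weight 1/21
  (Y=2, Z=0, X=1) weight 1/63
  (Y=2, Z=0, X=3) weight 1/63
Group by X:
  weight(X=1) = 23/315
  weight(X=2) = 1/21
  weight(X=3) = 23/315
Total weight = 23/315 + 1/21 + 23/315 = 61/315
P(X=1 | obs) = 23/315 / 61/315 = 23/61
P(X=2 | obs) = 1/21 / 61/315 = 15/61
P(X=3 | obs) = 23/315 / 61/315 = 23/61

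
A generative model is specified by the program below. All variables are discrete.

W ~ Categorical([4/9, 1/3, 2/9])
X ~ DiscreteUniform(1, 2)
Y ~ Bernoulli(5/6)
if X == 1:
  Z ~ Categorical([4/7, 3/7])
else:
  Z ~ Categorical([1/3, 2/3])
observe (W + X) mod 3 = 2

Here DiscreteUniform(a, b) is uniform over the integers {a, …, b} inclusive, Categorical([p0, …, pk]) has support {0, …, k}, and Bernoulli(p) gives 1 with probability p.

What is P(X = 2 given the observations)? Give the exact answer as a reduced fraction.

P(X = 2 | obs) = 4/7

Enumerate traces; 8 have nonzero weight after conditioning:
  (W=0, X=2, Y=0, Z=0) weight 1/81
  (W=0, X=2, Y=0, Z=1) weight 2/81
  (W=0, X=2, Y=1, Z=0) weight 5/81
  (W=0, X=2, Y=1, Z=1) weight 10/81
  (W=1, X=1, Y=0, Z=0) weight 1/63
  (W=1, X=1, Y=0, Z=1) weight 1/84
  (W=1, X=1, Y=1, Z=0) weight 5/63
  (W=1, X=1, Y=1, Z=1) weight 5/84
Group by X:
  weight(X=1) = 1/6
  weight(X=2) = 2/9
Total weight = 1/6 + 2/9 = 7/18
P(X=1 | obs) = 1/6 / 7/18 = 3/7
P(X=2 | obs) = 2/9 / 7/18 = 4/7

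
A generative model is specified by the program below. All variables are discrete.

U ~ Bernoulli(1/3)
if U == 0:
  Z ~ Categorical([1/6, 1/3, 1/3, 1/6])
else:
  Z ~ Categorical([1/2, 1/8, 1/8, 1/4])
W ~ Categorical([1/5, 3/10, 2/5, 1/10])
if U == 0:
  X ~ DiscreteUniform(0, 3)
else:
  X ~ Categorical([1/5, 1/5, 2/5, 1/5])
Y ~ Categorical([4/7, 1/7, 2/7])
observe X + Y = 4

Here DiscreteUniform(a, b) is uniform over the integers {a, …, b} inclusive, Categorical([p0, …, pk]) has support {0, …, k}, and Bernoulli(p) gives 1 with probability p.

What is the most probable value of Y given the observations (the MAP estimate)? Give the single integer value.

Enumerate traces; 64 have nonzero weight after conditioning:
  (U=0, Z=0, W=0, X=2, Y=2) weight 1/630
  (U=0, Z=0, W=0, X=3, Y=1) weight 1/1260
  (U=0, Z=0, W=1, X=2, Y=2) weight 1/420
  (U=0, Z=0, W=1, X=3, Y=1) weight 1/840
  (U=0, Z=0, W=2, X=2, Y=2) weight 1/315
  (U=0, Z=0, W=2, X=3, Y=1) weight 1/630
  (U=0, Z=0, W=3, X=2, Y=2) weight 1/1260
  (U=0, Z=0, W=3, X=3, Y=1) weight 1/2520
  … 56 more
Group by Y:
  weight(Y=1) = 1/30
  weight(Y=2) = 3/35
Total weight = 1/30 + 3/35 = 5/42
P(Y=1 | obs) = 1/30 / 5/42 = 7/25
P(Y=2 | obs) = 3/35 / 5/42 = 18/25
argmax = 2

argmax_v P(Y = v | obs) = 2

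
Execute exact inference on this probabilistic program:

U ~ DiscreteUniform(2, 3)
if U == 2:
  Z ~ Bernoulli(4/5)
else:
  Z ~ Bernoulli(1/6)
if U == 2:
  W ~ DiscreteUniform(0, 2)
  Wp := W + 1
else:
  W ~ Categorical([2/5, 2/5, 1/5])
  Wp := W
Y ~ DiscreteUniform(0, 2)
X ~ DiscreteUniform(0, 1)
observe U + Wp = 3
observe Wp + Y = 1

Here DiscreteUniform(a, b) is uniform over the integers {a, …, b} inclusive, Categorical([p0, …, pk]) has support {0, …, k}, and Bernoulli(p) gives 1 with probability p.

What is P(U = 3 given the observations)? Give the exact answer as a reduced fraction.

P(U = 3 | obs) = 6/11

Enumerate traces; 8 have nonzero weight after conditioning:
  (U=2, Z=0, W=0, Y=0, X=0) weight 1/180
  (U=2, Z=0, W=0, Y=0, X=1) weight 1/180
  (U=2, Z=1, W=0, Y=0, X=0) weight 1/45
  (U=2, Z=1, W=0, Y=0, X=1) weight 1/45
  (U=3, Z=0, W=0, Y=1, X=0) weight 1/36
  (U=3, Z=0, W=0, Y=1, X=1) weight 1/36
  (U=3, Z=1, W=0, Y=1, X=0) weight 1/180
  (U=3, Z=1, W=0, Y=1, X=1) weight 1/180
Group by U:
  weight(U=2) = 1/18
  weight(U=3) = 1/15
Total weight = 1/18 + 1/15 = 11/90
P(U=2 | obs) = 1/18 / 11/90 = 5/11
P(U=3 | obs) = 1/15 / 11/90 = 6/11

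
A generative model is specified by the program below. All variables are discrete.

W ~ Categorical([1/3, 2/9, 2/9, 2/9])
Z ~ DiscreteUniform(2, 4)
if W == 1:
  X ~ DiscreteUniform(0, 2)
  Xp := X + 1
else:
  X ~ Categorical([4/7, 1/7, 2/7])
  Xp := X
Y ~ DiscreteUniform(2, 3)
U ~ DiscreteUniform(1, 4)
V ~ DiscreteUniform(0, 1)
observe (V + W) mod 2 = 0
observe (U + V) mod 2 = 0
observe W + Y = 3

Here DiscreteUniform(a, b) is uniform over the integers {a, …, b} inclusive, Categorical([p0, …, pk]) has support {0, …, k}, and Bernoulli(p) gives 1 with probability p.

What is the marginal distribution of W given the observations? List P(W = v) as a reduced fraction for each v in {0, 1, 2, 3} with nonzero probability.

Enumerate traces; 36 have nonzero weight after conditioning:
  (W=0, Z=2, X=0, Y=3, U=2, V=0) weight 1/252
  (W=0, Z=2, X=0, Y=3, U=4, V=0) weight 1/252
  (W=0, Z=2, X=1, Y=3, U=2, V=0) weight 1/1008
  (W=0, Z=2, X=1, Y=3, U=4, V=0) weight 1/1008
  (W=0, Z=2, X=2, Y=3, U=2, V=0) weight 1/504
  (W=0, Z=2, X=2, Y=3, U=4, V=0) weight 1/504
  (W=0, Z=3, X=0, Y=3, U=2, V=0) weight 1/252
  (W=0, Z=3, X=0, Y=3, U=4, V=0) weight 1/252
  (W=1, Z=2, X=0, Y=2, U=1, V=1) weight 1/648
  … 27 more
Group by W:
  weight(W=0) = 1/24
  weight(W=1) = 1/36
Total weight = 1/24 + 1/36 = 5/72
P(W=0 | obs) = 1/24 / 5/72 = 3/5
P(W=1 | obs) = 1/36 / 5/72 = 2/5

P(W=0) = 3/5, P(W=1) = 2/5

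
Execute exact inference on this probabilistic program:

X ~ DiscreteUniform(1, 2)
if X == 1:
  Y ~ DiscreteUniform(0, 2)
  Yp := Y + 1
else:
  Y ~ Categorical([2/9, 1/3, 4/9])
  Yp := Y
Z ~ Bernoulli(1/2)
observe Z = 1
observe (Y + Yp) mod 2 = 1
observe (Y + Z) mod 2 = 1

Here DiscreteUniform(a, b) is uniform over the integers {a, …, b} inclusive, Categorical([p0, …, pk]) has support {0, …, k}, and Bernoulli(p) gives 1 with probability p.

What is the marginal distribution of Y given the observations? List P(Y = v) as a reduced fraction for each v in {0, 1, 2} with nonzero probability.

P(Y=0) = 1/2, P(Y=2) = 1/2

Enumerate traces; 2 have nonzero weight after conditioning:
  (X=1, Y=0, Z=1) weight 1/12
  (X=1, Y=2, Z=1) weight 1/12
Group by Y:
  weight(Y=0) = 1/12
  weight(Y=2) = 1/12
Total weight = 1/12 + 1/12 = 1/6
P(Y=0 | obs) = 1/12 / 1/6 = 1/2
P(Y=2 | obs) = 1/12 / 1/6 = 1/2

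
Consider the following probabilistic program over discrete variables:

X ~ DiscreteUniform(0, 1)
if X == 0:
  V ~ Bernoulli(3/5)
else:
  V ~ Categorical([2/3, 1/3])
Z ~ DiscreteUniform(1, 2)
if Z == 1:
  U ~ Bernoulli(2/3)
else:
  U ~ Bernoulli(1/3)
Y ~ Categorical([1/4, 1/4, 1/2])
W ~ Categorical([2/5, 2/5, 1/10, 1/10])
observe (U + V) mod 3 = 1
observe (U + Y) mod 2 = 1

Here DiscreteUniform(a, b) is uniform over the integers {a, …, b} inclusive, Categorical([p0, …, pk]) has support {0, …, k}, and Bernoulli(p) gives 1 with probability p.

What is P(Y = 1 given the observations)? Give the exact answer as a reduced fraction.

Enumerate traces; 48 have nonzero weight after conditioning:
  (X=0, V=0, Z=1, U=1, Y=0, W=0) weight 1/150
  (X=0, V=0, Z=1, U=1, Y=0, W=1) weight 1/150
  (X=0, V=0, Z=1, U=1, Y=0, W=2) weight 1/600
  (X=0, V=0, Z=1, U=1, Y=0, W=3) weight 1/600
  (X=0, V=0, Z=1, U=1, Y=2, W=0) weight 1/75
  (X=0, V=0, Z=1, U=1, Y=2, W=1) weight 1/75
  (X=0, V=0, Z=1, U=1, Y=2, W=2) weight 1/300
  (X=0, V=0, Z=1, U=1, Y=2, W=3) weight 1/300
  (X=0, V=1, Z=1, U=0, Y=1, W=0) weight 1/200
  … 39 more
Group by Y:
  weight(Y=0) = 1/15
  weight(Y=1) = 7/120
  weight(Y=2) = 2/15
Total weight = 1/15 + 7/120 + 2/15 = 31/120
P(Y=0 | obs) = 1/15 / 31/120 = 8/31
P(Y=1 | obs) = 7/120 / 31/120 = 7/31
P(Y=2 | obs) = 2/15 / 31/120 = 16/31

P(Y = 1 | obs) = 7/31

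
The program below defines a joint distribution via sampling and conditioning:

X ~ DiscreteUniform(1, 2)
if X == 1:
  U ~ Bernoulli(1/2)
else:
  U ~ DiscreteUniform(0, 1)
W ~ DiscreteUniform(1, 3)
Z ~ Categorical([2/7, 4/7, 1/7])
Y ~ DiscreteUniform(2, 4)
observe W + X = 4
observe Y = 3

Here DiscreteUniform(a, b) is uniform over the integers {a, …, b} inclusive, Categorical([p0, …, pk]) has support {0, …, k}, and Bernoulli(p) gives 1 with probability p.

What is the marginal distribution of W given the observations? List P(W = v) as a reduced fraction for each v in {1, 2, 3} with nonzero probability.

P(W=2) = 1/2, P(W=3) = 1/2

Enumerate traces; 12 have nonzero weight after conditioning:
  (X=1, U=0, W=3, Z=0, Y=3) weight 1/126
  (X=1, U=0, W=3, Z=1, Y=3) weight 1/63
  (X=1, U=0, W=3, Z=2, Y=3) weight 1/252
  (X=1, U=1, W=3, Z=0, Y=3) weight 1/126
  (X=1, U=1, W=3, Z=1, Y=3) weight 1/63
  (X=1, U=1, W=3, Z=2, Y=3) weight 1/252
  (X=2, U=0, W=2, Z=0, Y=3) weight 1/126
  (X=2, U=0, W=2, Z=1, Y=3) weight 1/63
  … 4 more
Group by W:
  weight(W=2) = 1/18
  weight(W=3) = 1/18
Total weight = 1/18 + 1/18 = 1/9
P(W=2 | obs) = 1/18 / 1/9 = 1/2
P(W=3 | obs) = 1/18 / 1/9 = 1/2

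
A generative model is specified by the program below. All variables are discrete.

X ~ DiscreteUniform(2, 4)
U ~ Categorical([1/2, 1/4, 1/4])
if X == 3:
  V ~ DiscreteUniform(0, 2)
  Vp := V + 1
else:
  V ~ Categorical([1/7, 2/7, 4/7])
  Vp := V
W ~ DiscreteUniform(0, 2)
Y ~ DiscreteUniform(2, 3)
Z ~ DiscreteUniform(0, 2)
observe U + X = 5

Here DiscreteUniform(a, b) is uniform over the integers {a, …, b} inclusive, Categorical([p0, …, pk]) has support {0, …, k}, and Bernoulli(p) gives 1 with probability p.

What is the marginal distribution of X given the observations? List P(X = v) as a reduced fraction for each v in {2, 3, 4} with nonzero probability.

Enumerate traces; 108 have nonzero weight after conditioning:
  (X=3, U=2, V=0, W=0, Y=2, Z=0) weight 1/648
  (X=3, U=2, V=0, W=0, Y=2, Z=1) weight 1/648
  (X=3, U=2, V=0, W=0, Y=2, Z=2) weight 1/648
  (X=3, U=2, V=0, W=0, Y=3, Z=0) weight 1/648
  (X=3, U=2, V=0, W=0, Y=3, Z=1) weight 1/648
  (X=3, U=2, V=0, W=0, Y=3, Z=2) weight 1/648
  (X=3, U=2, V=0, W=1, Y=2, Z=0) weight 1/648
  (X=3, U=2, V=0, W=1, Y=2, Z=1) weight 1/648
  (X=4, U=1, V=0, W=0, Y=2, Z=0) weight 1/1512
  … 99 more
Group by X:
  weight(X=3) = 1/12
  weight(X=4) = 1/12
Total weight = 1/12 + 1/12 = 1/6
P(X=3 | obs) = 1/12 / 1/6 = 1/2
P(X=4 | obs) = 1/12 / 1/6 = 1/2

P(X=3) = 1/2, P(X=4) = 1/2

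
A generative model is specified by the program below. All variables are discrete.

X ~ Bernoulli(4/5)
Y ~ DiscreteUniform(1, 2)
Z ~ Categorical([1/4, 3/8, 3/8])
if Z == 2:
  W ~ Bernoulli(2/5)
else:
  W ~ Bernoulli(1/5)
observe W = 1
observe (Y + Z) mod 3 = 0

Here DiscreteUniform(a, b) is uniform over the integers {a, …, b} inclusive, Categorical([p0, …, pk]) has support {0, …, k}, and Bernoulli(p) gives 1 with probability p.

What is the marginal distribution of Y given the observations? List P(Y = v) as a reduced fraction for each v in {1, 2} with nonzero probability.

Enumerate traces; 4 have nonzero weight after conditioning:
  (X=0, Y=1, Z=2, W=1) weight 3/200
  (X=0, Y=2, Z=1, W=1) weight 3/400
  (X=1, Y=1, Z=2, W=1) weight 3/50
  (X=1, Y=2, Z=1, W=1) weight 3/100
Group by Y:
  weight(Y=1) = 3/40
  weight(Y=2) = 3/80
Total weight = 3/40 + 3/80 = 9/80
P(Y=1 | obs) = 3/40 / 9/80 = 2/3
P(Y=2 | obs) = 3/80 / 9/80 = 1/3

P(Y=1) = 2/3, P(Y=2) = 1/3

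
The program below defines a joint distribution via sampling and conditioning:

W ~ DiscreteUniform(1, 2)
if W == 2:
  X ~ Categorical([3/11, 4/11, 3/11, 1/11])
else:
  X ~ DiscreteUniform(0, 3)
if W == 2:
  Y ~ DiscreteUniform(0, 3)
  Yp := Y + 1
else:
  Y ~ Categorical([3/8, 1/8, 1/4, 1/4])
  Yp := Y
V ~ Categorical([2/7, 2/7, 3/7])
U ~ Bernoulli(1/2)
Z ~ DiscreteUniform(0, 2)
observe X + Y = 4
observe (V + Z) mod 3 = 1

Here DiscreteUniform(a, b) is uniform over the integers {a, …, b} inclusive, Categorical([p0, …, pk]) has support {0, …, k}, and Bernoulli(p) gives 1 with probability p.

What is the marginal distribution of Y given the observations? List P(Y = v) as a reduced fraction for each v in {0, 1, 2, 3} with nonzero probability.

P(Y=1) = 19/119, P(Y=2) = 46/119, P(Y=3) = 54/119

Enumerate traces; 36 have nonzero weight after conditioning:
  (W=1, X=1, Y=3, V=0, U=0, Z=1) weight 1/672
  (W=1, X=1, Y=3, V=0, U=1, Z=1) weight 1/672
  (W=1, X=1, Y=3, V=1, U=0, Z=0) weight 1/672
  (W=1, X=1, Y=3, V=1, U=1, Z=0) weight 1/672
  (W=1, X=1, Y=3, V=2, U=0, Z=2) weight 1/448
  (W=1, X=1, Y=3, V=2, U=1, Z=2) weight 1/448
  (W=1, X=2, Y=2, V=0, U=0, Z=1) weight 1/672
  (W=1, X=2, Y=2, V=0, U=1, Z=1) weight 1/672
  (W=1, X=3, Y=1, V=0, U=0, Z=1) weight 1/1344
  … 27 more
Group by Y:
  weight(Y=1) = 19/2112
  weight(Y=2) = 23/1056
  weight(Y=3) = 9/352
Total weight = 19/2112 + 23/1056 + 9/352 = 119/2112
P(Y=1 | obs) = 19/2112 / 119/2112 = 19/119
P(Y=2 | obs) = 23/1056 / 119/2112 = 46/119
P(Y=3 | obs) = 9/352 / 119/2112 = 54/119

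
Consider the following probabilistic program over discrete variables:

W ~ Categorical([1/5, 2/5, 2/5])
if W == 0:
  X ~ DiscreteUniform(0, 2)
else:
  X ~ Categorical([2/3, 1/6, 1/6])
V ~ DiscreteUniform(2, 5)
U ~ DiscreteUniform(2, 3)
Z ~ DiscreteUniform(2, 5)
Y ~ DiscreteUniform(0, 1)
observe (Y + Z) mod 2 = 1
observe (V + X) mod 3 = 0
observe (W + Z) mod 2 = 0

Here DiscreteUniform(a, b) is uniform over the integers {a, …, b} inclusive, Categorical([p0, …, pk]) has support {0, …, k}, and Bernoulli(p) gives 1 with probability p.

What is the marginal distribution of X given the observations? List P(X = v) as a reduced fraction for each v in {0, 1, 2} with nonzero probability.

Enumerate traces; 48 have nonzero weight after conditioning:
  (W=0, X=0, V=3, U=2, Z=2, Y=1) weight 1/960
  (W=0, X=0, V=3, U=2, Z=4, Y=1) weight 1/960
  (W=0, X=0, V=3, U=3, Z=2, Y=1) weight 1/960
  (W=0, X=0, V=3, U=3, Z=4, Y=1) weight 1/960
  (W=0, X=1, V=2, U=2, Z=2, Y=1) weight 1/960
  (W=0, X=1, V=2, U=2, Z=4, Y=1) weight 1/960
  (W=0, X=1, V=2, U=3, Z=2, Y=1) weight 1/960
  (W=0, X=1, V=2, U=3, Z=4, Y=1) weight 1/960
  (W=0, X=2, V=4, U=2, Z=2, Y=1) weight 1/960
  … 39 more
Group by X:
  weight(X=0) = 3/80
  weight(X=1) = 1/40
  weight(X=2) = 1/80
Total weight = 3/80 + 1/40 + 1/80 = 3/40
P(X=0 | obs) = 3/80 / 3/40 = 1/2
P(X=1 | obs) = 1/40 / 3/40 = 1/3
P(X=2 | obs) = 1/80 / 3/40 = 1/6

P(X=0) = 1/2, P(X=1) = 1/3, P(X=2) = 1/6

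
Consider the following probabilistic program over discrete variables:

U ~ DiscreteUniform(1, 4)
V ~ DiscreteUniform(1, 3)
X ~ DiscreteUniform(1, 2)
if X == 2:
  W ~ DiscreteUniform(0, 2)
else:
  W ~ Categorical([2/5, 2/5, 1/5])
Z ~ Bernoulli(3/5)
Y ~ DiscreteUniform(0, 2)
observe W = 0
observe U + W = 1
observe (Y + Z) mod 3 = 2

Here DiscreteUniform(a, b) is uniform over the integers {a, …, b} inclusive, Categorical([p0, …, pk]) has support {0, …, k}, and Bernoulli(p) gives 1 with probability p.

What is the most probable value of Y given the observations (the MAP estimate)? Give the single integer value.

Enumerate traces; 12 have nonzero weight after conditioning:
  (U=1, V=1, X=1, W=0, Z=0, Y=2) weight 1/450
  (U=1, V=1, X=1, W=0, Z=1, Y=1) weight 1/300
  (U=1, V=1, X=2, W=0, Z=0, Y=2) weight 1/540
  (U=1, V=1, X=2, W=0, Z=1, Y=1) weight 1/360
  (U=1, V=2, X=1, W=0, Z=0, Y=2) weight 1/450
  (U=1, V=2, X=1, W=0, Z=1, Y=1) weight 1/300
  (U=1, V=2, X=2, W=0, Z=0, Y=2) weight 1/540
  (U=1, V=2, X=2, W=0, Z=1, Y=1) weight 1/360
  … 4 more
Group by Y:
  weight(Y=1) = 11/600
  weight(Y=2) = 11/900
Total weight = 11/600 + 11/900 = 11/360
P(Y=1 | obs) = 11/600 / 11/360 = 3/5
P(Y=2 | obs) = 11/900 / 11/360 = 2/5
argmax = 1

argmax_v P(Y = v | obs) = 1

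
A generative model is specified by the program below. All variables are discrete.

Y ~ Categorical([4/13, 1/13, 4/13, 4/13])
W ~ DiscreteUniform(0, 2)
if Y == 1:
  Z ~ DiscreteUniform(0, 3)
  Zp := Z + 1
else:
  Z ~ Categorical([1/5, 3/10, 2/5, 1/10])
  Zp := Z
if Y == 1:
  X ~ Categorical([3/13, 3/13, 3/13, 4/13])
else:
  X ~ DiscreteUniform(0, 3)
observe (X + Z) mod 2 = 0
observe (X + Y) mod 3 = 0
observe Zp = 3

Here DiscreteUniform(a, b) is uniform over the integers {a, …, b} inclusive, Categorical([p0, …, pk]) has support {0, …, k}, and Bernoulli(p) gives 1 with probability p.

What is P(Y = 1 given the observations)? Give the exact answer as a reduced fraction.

Enumerate traces; 12 have nonzero weight after conditioning:
  (Y=0, W=0, Z=3, X=3) weight 1/390
  (Y=0, W=1, Z=3, X=3) weight 1/390
  (Y=0, W=2, Z=3, X=3) weight 1/390
  (Y=1, W=0, Z=2, X=2) weight 1/676
  (Y=1, W=1, Z=2, X=2) weight 1/676
  (Y=1, W=2, Z=2, X=2) weight 1/676
  (Y=2, W=0, Z=3, X=1) weight 1/390
  (Y=2, W=1, Z=3, X=1) weight 1/390
  (Y=3, W=0, Z=3, X=3) weight 1/390
  … 3 more
Group by Y:
  weight(Y=0) = 1/130
  weight(Y=1) = 3/676
  weight(Y=2) = 1/130
  weight(Y=3) = 1/130
Total weight = 1/130 + 3/676 + 1/130 + 1/130 = 93/3380
P(Y=0 | obs) = 1/130 / 93/3380 = 26/93
P(Y=1 | obs) = 3/676 / 93/3380 = 5/31
P(Y=2 | obs) = 1/130 / 93/3380 = 26/93
P(Y=3 | obs) = 1/130 / 93/3380 = 26/93

P(Y = 1 | obs) = 5/31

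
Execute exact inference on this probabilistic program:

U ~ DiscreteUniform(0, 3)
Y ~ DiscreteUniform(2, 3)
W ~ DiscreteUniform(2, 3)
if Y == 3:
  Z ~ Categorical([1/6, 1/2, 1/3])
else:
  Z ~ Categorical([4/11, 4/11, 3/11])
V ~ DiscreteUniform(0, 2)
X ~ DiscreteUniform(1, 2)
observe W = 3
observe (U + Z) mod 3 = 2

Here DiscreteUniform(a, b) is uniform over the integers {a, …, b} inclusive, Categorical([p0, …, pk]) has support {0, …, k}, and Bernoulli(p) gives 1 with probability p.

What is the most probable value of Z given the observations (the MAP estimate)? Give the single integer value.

Enumerate traces; 48 have nonzero weight after conditioning:
  (U=0, Y=2, W=3, Z=2, V=0, X=1) weight 1/352
  (U=0, Y=2, W=3, Z=2, V=0, X=2) weight 1/352
  (U=0, Y=2, W=3, Z=2, V=1, X=1) weight 1/352
  (U=0, Y=2, W=3, Z=2, V=1, X=2) weight 1/352
  (U=0, Y=2, W=3, Z=2, V=2, X=1) weight 1/352
  (U=0, Y=2, W=3, Z=2, V=2, X=2) weight 1/352
  (U=0, Y=3, W=3, Z=2, V=0, X=1) weight 1/288
  (U=0, Y=3, W=3, Z=2, V=0, X=2) weight 1/288
  (U=1, Y=2, W=3, Z=1, V=0, X=1) weight 1/264
  (U=2, Y=2, W=3, Z=0, V=0, X=1) weight 1/264
  … 38 more
Group by Z:
  weight(Z=0) = 35/1056
  weight(Z=1) = 19/352
  weight(Z=2) = 5/66
Total weight = 35/1056 + 19/352 + 5/66 = 43/264
P(Z=0 | obs) = 35/1056 / 43/264 = 35/172
P(Z=1 | obs) = 19/352 / 43/264 = 57/172
P(Z=2 | obs) = 5/66 / 43/264 = 20/43
argmax = 2

argmax_v P(Z = v | obs) = 2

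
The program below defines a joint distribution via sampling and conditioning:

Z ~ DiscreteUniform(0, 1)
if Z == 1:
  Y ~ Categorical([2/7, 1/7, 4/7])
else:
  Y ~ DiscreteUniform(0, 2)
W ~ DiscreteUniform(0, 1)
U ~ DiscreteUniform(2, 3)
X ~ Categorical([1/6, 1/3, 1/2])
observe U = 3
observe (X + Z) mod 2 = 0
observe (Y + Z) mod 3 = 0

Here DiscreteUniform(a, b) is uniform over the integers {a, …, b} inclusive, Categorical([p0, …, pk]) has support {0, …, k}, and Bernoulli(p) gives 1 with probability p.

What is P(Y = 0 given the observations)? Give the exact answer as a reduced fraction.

P(Y = 0 | obs) = 7/13

Enumerate traces; 6 have nonzero weight after conditioning:
  (Z=0, Y=0, W=0, U=3, X=0) weight 1/144
  (Z=0, Y=0, W=0, U=3, X=2) weight 1/48
  (Z=0, Y=0, W=1, U=3, X=0) weight 1/144
  (Z=0, Y=0, W=1, U=3, X=2) weight 1/48
  (Z=1, Y=2, W=0, U=3, X=1) weight 1/42
  (Z=1, Y=2, W=1, U=3, X=1) weight 1/42
Group by Y:
  weight(Y=0) = 1/18
  weight(Y=2) = 1/21
Total weight = 1/18 + 1/21 = 13/126
P(Y=0 | obs) = 1/18 / 13/126 = 7/13
P(Y=2 | obs) = 1/21 / 13/126 = 6/13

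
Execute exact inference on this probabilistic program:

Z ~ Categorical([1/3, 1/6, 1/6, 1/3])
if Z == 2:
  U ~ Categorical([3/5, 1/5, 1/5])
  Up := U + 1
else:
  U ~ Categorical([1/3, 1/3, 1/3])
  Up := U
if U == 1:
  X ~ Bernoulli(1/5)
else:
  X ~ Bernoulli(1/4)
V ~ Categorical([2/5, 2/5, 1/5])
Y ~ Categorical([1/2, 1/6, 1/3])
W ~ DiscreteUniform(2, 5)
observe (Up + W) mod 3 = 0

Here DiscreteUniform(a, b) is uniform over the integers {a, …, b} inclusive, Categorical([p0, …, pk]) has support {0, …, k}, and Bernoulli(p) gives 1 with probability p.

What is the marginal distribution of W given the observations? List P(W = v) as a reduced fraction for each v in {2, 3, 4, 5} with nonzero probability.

Enumerate traces; 288 have nonzero weight after conditioning:
  (Z=0, U=0, X=0, V=0, Y=0, W=3) weight 1/240
  (Z=0, U=0, X=0, V=0, Y=1, W=3) weight 1/720
  (Z=0, U=0, X=0, V=0, Y=2, W=3) weight 1/360
  (Z=0, U=0, X=0, V=1, Y=0, W=3) weight 1/240
  (Z=0, U=0, X=0, V=1, Y=1, W=3) weight 1/720
  (Z=0, U=0, X=0, V=1, Y=2, W=3) weight 1/360
  (Z=0, U=0, X=0, V=2, Y=0, W=3) weight 1/480
  (Z=0, U=0, X=0, V=2, Y=1, W=3) weight 1/1440
  (Z=0, U=1, X=0, V=0, Y=0, W=2) weight 1/225
  (Z=0, U=1, X=0, V=0, Y=0, W=5) weight 1/225
  … 278 more
Group by W:
  weight(W=2) = 17/180
  weight(W=3) = 7/90
  weight(W=4) = 7/90
  weight(W=5) = 17/180
Total weight = 17/180 + 7/90 + 7/90 + 17/180 = 31/90
P(W=2 | obs) = 17/180 / 31/90 = 17/62
P(W=3 | obs) = 7/90 / 31/90 = 7/31
P(W=4 | obs) = 7/90 / 31/90 = 7/31
P(W=5 | obs) = 17/180 / 31/90 = 17/62

P(W=2) = 17/62, P(W=3) = 7/31, P(W=4) = 7/31, P(W=5) = 17/62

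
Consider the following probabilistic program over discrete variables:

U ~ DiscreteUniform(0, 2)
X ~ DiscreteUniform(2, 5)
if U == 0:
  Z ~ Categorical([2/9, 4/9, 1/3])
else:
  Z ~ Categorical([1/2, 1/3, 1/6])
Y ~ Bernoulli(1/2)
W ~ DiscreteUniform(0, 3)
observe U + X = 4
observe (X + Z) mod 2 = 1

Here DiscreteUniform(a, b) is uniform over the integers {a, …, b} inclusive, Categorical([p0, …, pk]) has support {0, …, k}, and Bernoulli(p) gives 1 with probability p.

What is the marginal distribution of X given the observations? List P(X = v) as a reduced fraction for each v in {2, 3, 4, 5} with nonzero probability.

P(X=2) = 3/13, P(X=3) = 6/13, P(X=4) = 4/13

Enumerate traces; 32 have nonzero weight after conditioning:
  (U=0, X=4, Z=1, Y=0, W=0) weight 1/216
  (U=0, X=4, Z=1, Y=0, W=1) weight 1/216
  (U=0, X=4, Z=1, Y=0, W=2) weight 1/216
  (U=0, X=4, Z=1, Y=0, W=3) weight 1/216
  (U=0, X=4, Z=1, Y=1, W=0) weight 1/216
  (U=0, X=4, Z=1, Y=1, W=1) weight 1/216
  (U=0, X=4, Z=1, Y=1, W=2) weight 1/216
  (U=0, X=4, Z=1, Y=1, W=3) weight 1/216
  (U=1, X=3, Z=0, Y=0, W=0) weight 1/192
  (U=2, X=2, Z=1, Y=0, W=0) weight 1/288
  … 22 more
Group by X:
  weight(X=2) = 1/36
  weight(X=3) = 1/18
  weight(X=4) = 1/27
Total weight = 1/36 + 1/18 + 1/27 = 13/108
P(X=2 | obs) = 1/36 / 13/108 = 3/13
P(X=3 | obs) = 1/18 / 13/108 = 6/13
P(X=4 | obs) = 1/27 / 13/108 = 4/13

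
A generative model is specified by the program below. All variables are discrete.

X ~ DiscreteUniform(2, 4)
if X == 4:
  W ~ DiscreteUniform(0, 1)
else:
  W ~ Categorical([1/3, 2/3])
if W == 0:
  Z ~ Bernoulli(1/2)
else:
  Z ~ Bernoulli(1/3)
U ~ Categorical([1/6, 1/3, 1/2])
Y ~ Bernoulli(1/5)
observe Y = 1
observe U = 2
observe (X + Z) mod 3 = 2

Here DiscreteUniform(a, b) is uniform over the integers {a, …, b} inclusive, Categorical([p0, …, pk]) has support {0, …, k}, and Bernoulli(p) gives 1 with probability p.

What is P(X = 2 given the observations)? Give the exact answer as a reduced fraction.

Enumerate traces; 4 have nonzero weight after conditioning:
  (X=2, W=0, Z=0, U=2, Y=1) weight 1/180
  (X=2, W=1, Z=0, U=2, Y=1) weight 2/135
  (X=4, W=0, Z=1, U=2, Y=1) weight 1/120
  (X=4, W=1, Z=1, U=2, Y=1) weight 1/180
Group by X:
  weight(X=2) = 11/540
  weight(X=4) = 1/72
Total weight = 11/540 + 1/72 = 37/1080
P(X=2 | obs) = 11/540 / 37/1080 = 22/37
P(X=4 | obs) = 1/72 / 37/1080 = 15/37

P(X = 2 | obs) = 22/37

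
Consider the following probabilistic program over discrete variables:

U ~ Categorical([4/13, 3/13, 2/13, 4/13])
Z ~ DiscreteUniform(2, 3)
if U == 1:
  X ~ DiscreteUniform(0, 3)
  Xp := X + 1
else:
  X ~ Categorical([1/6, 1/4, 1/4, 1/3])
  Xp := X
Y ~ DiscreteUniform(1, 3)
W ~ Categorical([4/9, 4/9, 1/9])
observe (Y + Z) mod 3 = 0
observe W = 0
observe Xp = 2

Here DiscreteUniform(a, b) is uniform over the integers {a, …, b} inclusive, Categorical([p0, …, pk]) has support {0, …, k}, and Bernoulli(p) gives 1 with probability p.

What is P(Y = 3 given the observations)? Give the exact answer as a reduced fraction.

P(Y = 3 | obs) = 1/2

Enumerate traces; 8 have nonzero weight after conditioning:
  (U=0, Z=2, X=2, Y=1, W=0) weight 2/351
  (U=0, Z=3, X=2, Y=3, W=0) weight 2/351
  (U=1, Z=2, X=1, Y=1, W=0) weight 1/234
  (U=1, Z=3, X=1, Y=3, W=0) weight 1/234
  (U=2, Z=2, X=2, Y=1, W=0) weight 1/351
  (U=2, Z=3, X=2, Y=3, W=0) weight 1/351
  (U=3, Z=2, X=2, Y=1, W=0) weight 2/351
  (U=3, Z=3, X=2, Y=3, W=0) weight 2/351
Group by Y:
  weight(Y=1) = 1/54
  weight(Y=3) = 1/54
Total weight = 1/54 + 1/54 = 1/27
P(Y=1 | obs) = 1/54 / 1/27 = 1/2
P(Y=3 | obs) = 1/54 / 1/27 = 1/2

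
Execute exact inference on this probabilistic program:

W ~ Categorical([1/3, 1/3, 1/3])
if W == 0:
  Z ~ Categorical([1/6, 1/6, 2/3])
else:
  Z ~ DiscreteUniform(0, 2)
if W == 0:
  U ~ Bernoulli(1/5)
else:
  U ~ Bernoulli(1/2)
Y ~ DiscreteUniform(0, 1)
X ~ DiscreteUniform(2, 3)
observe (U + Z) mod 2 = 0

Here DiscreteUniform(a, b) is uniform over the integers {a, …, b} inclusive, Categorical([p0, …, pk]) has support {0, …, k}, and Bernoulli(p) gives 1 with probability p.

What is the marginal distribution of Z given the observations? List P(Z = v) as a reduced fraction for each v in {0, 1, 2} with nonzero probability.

Enumerate traces; 36 have nonzero weight after conditioning:
  (W=0, Z=0, U=0, Y=0, X=2) weight 1/90
  (W=0, Z=0, U=0, Y=0, X=3) weight 1/90
  (W=0, Z=0, U=0, Y=1, X=2) weight 1/90
  (W=0, Z=0, U=0, Y=1, X=3) weight 1/90
  (W=0, Z=1, U=1, Y=0, X=2) weight 1/360
  (W=0, Z=1, U=1, Y=0, X=3) weight 1/360
  (W=0, Z=1, U=1, Y=1, X=2) weight 1/360
  (W=0, Z=1, U=1, Y=1, X=3) weight 1/360
  (W=0, Z=2, U=0, Y=0, X=2) weight 2/45
  … 27 more
Group by Z:
  weight(Z=0) = 7/45
  weight(Z=1) = 11/90
  weight(Z=2) = 13/45
Total weight = 7/45 + 11/90 + 13/45 = 17/30
P(Z=0 | obs) = 7/45 / 17/30 = 14/51
P(Z=1 | obs) = 11/90 / 17/30 = 11/51
P(Z=2 | obs) = 13/45 / 17/30 = 26/51

P(Z=0) = 14/51, P(Z=1) = 11/51, P(Z=2) = 26/51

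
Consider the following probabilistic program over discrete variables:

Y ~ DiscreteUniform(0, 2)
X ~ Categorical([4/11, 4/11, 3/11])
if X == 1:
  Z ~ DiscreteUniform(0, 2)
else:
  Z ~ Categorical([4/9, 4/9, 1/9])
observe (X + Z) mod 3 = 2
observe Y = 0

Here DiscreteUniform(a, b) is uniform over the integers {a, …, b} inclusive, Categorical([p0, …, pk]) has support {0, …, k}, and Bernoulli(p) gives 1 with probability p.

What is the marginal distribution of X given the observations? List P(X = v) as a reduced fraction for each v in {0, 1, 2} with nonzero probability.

Enumerate traces; 3 have nonzero weight after conditioning:
  (Y=0, X=0, Z=2) weight 4/297
  (Y=0, X=1, Z=1) weight 4/99
  (Y=0, X=2, Z=0) weight 4/99
Group by X:
  weight(X=0) = 4/297
  weight(X=1) = 4/99
  weight(X=2) = 4/99
Total weight = 4/297 + 4/99 + 4/99 = 28/297
P(X=0 | obs) = 4/297 / 28/297 = 1/7
P(X=1 | obs) = 4/99 / 28/297 = 3/7
P(X=2 | obs) = 4/99 / 28/297 = 3/7

P(X=0) = 1/7, P(X=1) = 3/7, P(X=2) = 3/7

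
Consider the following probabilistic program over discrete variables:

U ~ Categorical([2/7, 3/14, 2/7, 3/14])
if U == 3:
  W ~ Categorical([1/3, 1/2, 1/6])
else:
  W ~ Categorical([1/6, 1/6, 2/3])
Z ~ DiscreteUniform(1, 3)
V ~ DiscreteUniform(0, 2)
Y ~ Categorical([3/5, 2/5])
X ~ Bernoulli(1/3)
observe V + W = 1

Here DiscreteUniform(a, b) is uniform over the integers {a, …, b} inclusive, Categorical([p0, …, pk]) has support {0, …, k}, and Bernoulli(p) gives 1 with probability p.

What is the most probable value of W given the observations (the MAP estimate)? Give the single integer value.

Enumerate traces; 96 have nonzero weight after conditioning:
  (U=0, W=0, Z=1, V=1, Y=0, X=0) weight 2/945
  (U=0, W=0, Z=1, V=1, Y=0, X=1) weight 1/945
  (U=0, W=0, Z=1, V=1, Y=1, X=0) weight 4/2835
  (U=0, W=0, Z=1, V=1, Y=1, X=1) weight 2/2835
  (U=0, W=0, Z=2, V=1, Y=0, X=0) weight 2/945
  (U=0, W=0, Z=2, V=1, Y=0, X=1) weight 1/945
  (U=0, W=0, Z=2, V=1, Y=1, X=0) weight 4/2835
  (U=0, W=0, Z=2, V=1, Y=1, X=1) weight 2/2835
  (U=0, W=1, Z=1, V=0, Y=0, X=0) weight 2/945
  … 87 more
Group by W:
  weight(W=0) = 17/252
  weight(W=1) = 5/63
Total weight = 17/252 + 5/63 = 37/252
P(W=0 | obs) = 17/252 / 37/252 = 17/37
P(W=1 | obs) = 5/63 / 37/252 = 20/37
argmax = 1

argmax_v P(W = v | obs) = 1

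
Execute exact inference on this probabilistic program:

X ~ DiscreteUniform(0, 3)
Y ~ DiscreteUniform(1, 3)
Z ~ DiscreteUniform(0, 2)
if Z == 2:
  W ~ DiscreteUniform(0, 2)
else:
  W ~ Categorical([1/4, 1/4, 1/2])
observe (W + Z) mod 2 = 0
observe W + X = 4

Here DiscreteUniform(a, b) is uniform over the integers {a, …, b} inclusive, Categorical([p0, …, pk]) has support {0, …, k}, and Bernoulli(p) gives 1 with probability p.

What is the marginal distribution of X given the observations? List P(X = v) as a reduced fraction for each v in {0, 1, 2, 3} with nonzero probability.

P(X=2) = 10/13, P(X=3) = 3/13

Enumerate traces; 9 have nonzero weight after conditioning:
  (X=2, Y=1, Z=0, W=2) weight 1/72
  (X=2, Y=1, Z=2, W=2) weight 1/108
  (X=2, Y=2, Z=0, W=2) weight 1/72
  (X=2, Y=2, Z=2, W=2) weight 1/108
  (X=2, Y=3, Z=0, W=2) weight 1/72
  (X=2, Y=3, Z=2, W=2) weight 1/108
  (X=3, Y=1, Z=1, W=1) weight 1/144
  (X=3, Y=2, Z=1, W=1) weight 1/144
  … 1 more
Group by X:
  weight(X=2) = 5/72
  weight(X=3) = 1/48
Total weight = 5/72 + 1/48 = 13/144
P(X=2 | obs) = 5/72 / 13/144 = 10/13
P(X=3 | obs) = 1/48 / 13/144 = 3/13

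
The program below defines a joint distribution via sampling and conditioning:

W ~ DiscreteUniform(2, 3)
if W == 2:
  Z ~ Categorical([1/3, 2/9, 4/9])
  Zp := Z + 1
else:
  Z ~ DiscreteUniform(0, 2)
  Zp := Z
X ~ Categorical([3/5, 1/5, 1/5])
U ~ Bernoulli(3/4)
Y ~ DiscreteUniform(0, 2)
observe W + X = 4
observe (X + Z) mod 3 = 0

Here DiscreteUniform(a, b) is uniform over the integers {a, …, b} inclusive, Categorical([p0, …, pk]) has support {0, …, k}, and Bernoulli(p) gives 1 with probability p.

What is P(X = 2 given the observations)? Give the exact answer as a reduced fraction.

P(X = 2 | obs) = 2/5

Enumerate traces; 12 have nonzero weight after conditioning:
  (W=2, Z=1, X=2, U=0, Y=0) weight 1/540
  (W=2, Z=1, X=2, U=0, Y=1) weight 1/540
  (W=2, Z=1, X=2, U=0, Y=2) weight 1/540
  (W=2, Z=1, X=2, U=1, Y=0) weight 1/180
  (W=2, Z=1, X=2, U=1, Y=1) weight 1/180
  (W=2, Z=1, X=2, U=1, Y=2) weight 1/180
  (W=3, Z=2, X=1, U=0, Y=0) weight 1/360
  (W=3, Z=2, X=1, U=0, Y=1) weight 1/360
  … 4 more
Group by X:
  weight(X=1) = 1/30
  weight(X=2) = 1/45
Total weight = 1/30 + 1/45 = 1/18
P(X=1 | obs) = 1/30 / 1/18 = 3/5
P(X=2 | obs) = 1/45 / 1/18 = 2/5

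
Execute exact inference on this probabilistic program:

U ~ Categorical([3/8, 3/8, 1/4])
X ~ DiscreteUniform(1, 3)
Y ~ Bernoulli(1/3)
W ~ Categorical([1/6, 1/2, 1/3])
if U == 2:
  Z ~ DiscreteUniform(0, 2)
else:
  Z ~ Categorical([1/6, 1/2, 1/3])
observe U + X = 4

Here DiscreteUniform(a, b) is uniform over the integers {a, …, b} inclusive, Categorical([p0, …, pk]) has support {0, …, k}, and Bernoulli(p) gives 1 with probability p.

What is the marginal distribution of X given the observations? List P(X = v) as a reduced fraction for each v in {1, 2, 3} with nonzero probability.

Enumerate traces; 36 have nonzero weight after conditioning:
  (U=1, X=3, Y=0, W=0, Z=0) weight 1/432
  (U=1, X=3, Y=0, W=0, Z=1) weight 1/144
  (U=1, X=3, Y=0, W=0, Z=2) weight 1/216
  (U=1, X=3, Y=0, W=1, Z=0) weight 1/144
  (U=1, X=3, Y=0, W=1, Z=1) weight 1/48
  (U=1, X=3, Y=0, W=1, Z=2) weight 1/72
  (U=1, X=3, Y=0, W=2, Z=0) weight 1/216
  (U=1, X=3, Y=0, W=2, Z=1) weight 1/72
  (U=2, X=2, Y=0, W=0, Z=0) weight 1/324
  … 27 more
Group by X:
  weight(X=2) = 1/12
  weight(X=3) = 1/8
Total weight = 1/12 + 1/8 = 5/24
P(X=2 | obs) = 1/12 / 5/24 = 2/5
P(X=3 | obs) = 1/8 / 5/24 = 3/5

P(X=2) = 2/5, P(X=3) = 3/5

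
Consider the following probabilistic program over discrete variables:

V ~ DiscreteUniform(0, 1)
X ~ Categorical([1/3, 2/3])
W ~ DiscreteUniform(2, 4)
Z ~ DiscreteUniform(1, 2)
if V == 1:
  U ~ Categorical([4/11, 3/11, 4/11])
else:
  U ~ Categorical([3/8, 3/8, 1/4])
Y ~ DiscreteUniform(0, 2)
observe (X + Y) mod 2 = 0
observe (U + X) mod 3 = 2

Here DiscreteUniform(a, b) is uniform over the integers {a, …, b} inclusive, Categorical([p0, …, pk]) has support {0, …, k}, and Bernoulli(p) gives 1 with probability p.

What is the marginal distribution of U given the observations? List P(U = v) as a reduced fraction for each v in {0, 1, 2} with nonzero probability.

Enumerate traces; 36 have nonzero weight after conditioning:
  (V=0, X=0, W=2, Z=1, U=2, Y=0) weight 1/432
  (V=0, X=0, W=2, Z=1, U=2, Y=2) weight 1/432
  (V=0, X=0, W=2, Z=2, U=2, Y=0) weight 1/432
  (V=0, X=0, W=2, Z=2, U=2, Y=2) weight 1/432
  (V=0, X=0, W=3, Z=1, U=2, Y=0) weight 1/432
  (V=0, X=0, W=3, Z=1, U=2, Y=2) weight 1/432
  (V=0, X=0, W=3, Z=2, U=2, Y=0) weight 1/432
  (V=0, X=0, W=3, Z=2, U=2, Y=2) weight 1/432
  (V=0, X=1, W=2, Z=1, U=1, Y=1) weight 1/144
  … 27 more
Group by U:
  weight(U=1) = 19/264
  weight(U=2) = 3/44
Total weight = 19/264 + 3/44 = 37/264
P(U=1 | obs) = 19/264 / 37/264 = 19/37
P(U=2 | obs) = 3/44 / 37/264 = 18/37

P(U=1) = 19/37, P(U=2) = 18/37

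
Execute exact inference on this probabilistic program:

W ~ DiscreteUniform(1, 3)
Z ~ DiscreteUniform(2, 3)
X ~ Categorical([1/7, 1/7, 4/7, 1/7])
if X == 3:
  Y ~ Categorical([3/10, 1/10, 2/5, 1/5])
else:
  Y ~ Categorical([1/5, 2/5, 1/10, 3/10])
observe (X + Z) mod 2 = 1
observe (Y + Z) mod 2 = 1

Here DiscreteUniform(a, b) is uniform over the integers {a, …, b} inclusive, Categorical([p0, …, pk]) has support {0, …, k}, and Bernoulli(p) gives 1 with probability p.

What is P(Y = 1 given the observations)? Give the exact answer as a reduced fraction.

Enumerate traces; 24 have nonzero weight after conditioning:
  (W=1, Z=2, X=1, Y=1) weight 1/105
  (W=1, Z=2, X=1, Y=3) weight 1/140
  (W=1, Z=2, X=3, Y=1) weight 1/420
  (W=1, Z=2, X=3, Y=3) weight 1/210
  (W=1, Z=3, X=0, Y=0) weight 1/210
  (W=1, Z=3, X=0, Y=2) weight 1/420
  (W=1, Z=3, X=2, Y=0) weight 2/105
  (W=1, Z=3, X=2, Y=2) weight 1/105
  … 16 more
Group by Y:
  weight(Y=0) = 1/14
  weight(Y=1) = 1/28
  weight(Y=2) = 1/28
  weight(Y=3) = 1/28
Total weight = 1/14 + 1/28 + 1/28 + 1/28 = 5/28
P(Y=0 | obs) = 1/14 / 5/28 = 2/5
P(Y=1 | obs) = 1/28 / 5/28 = 1/5
P(Y=2 | obs) = 1/28 / 5/28 = 1/5
P(Y=3 | obs) = 1/28 / 5/28 = 1/5

P(Y = 1 | obs) = 1/5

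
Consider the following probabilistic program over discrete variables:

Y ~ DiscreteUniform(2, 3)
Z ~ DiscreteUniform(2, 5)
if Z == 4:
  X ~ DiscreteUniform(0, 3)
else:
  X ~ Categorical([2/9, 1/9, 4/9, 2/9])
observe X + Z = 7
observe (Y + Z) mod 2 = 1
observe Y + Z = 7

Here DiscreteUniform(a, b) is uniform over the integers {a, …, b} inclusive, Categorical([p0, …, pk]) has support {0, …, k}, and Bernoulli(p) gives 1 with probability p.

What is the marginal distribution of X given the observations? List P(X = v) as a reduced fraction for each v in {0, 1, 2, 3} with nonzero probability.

P(X=2) = 16/25, P(X=3) = 9/25

Enumerate traces; 2 have nonzero weight after conditioning:
  (Y=2, Z=5, X=2) weight 1/18
  (Y=3, Z=4, X=3) weight 1/32
Group by X:
  weight(X=2) = 1/18
  weight(X=3) = 1/32
Total weight = 1/18 + 1/32 = 25/288
P(X=2 | obs) = 1/18 / 25/288 = 16/25
P(X=3 | obs) = 1/32 / 25/288 = 9/25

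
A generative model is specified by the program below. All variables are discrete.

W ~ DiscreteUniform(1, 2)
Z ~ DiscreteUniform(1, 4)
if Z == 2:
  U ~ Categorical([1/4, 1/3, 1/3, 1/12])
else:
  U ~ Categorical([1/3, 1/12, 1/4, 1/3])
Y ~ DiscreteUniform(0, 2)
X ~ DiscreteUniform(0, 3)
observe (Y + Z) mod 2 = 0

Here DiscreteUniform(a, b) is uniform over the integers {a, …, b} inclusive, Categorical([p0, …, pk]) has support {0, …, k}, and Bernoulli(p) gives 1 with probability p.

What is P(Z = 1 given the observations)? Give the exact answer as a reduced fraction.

P(Z = 1 | obs) = 1/6

Enumerate traces; 192 have nonzero weight after conditioning:
  (W=1, Z=1, U=0, Y=1, X=0) weight 1/288
  (W=1, Z=1, U=0, Y=1, X=1) weight 1/288
  (W=1, Z=1, U=0, Y=1, X=2) weight 1/288
  (W=1, Z=1, U=0, Y=1, X=3) weight 1/288
  (W=1, Z=1, U=1, Y=1, X=0) weight 1/1152
  (W=1, Z=1, U=1, Y=1, X=1) weight 1/1152
  (W=1, Z=1, U=1, Y=1, X=2) weight 1/1152
  (W=1, Z=1, U=1, Y=1, X=3) weight 1/1152
  (W=1, Z=2, U=0, Y=0, X=0) weight 1/384
  (W=1, Z=3, U=0, Y=1, X=0) weight 1/288
  … 182 more
Group by Z:
  weight(Z=1) = 1/12
  weight(Z=2) = 1/6
  weight(Z=3) = 1/12
  weight(Z=4) = 1/6
Total weight = 1/12 + 1/6 + 1/12 + 1/6 = 1/2
P(Z=1 | obs) = 1/12 / 1/2 = 1/6
P(Z=2 | obs) = 1/6 / 1/2 = 1/3
P(Z=3 | obs) = 1/12 / 1/2 = 1/6
P(Z=4 | obs) = 1/6 / 1/2 = 1/3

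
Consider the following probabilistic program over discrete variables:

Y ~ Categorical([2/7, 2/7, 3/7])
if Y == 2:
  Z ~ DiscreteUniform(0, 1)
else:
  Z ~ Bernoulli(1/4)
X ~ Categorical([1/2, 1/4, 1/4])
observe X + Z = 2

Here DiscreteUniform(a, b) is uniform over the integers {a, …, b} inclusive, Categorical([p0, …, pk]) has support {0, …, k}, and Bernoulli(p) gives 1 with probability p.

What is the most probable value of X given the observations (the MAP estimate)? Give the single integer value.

argmax_v P(X = v | obs) = 2

Enumerate traces; 6 have nonzero weight after conditioning:
  (Y=0, Z=0, X=2) weight 3/56
  (Y=0, Z=1, X=1) weight 1/56
  (Y=1, Z=0, X=2) weight 3/56
  (Y=1, Z=1, X=1) weight 1/56
  (Y=2, Z=0, X=2) weight 3/56
  (Y=2, Z=1, X=1) weight 3/56
Group by X:
  weight(X=1) = 5/56
  weight(X=2) = 9/56
Total weight = 5/56 + 9/56 = 1/4
P(X=1 | obs) = 5/56 / 1/4 = 5/14
P(X=2 | obs) = 9/56 / 1/4 = 9/14
argmax = 2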